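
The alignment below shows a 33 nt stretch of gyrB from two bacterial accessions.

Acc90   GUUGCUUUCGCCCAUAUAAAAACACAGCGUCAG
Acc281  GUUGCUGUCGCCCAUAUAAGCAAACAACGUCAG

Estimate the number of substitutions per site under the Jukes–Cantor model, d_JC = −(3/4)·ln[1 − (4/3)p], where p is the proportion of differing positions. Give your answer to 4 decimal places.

0.1693

Differing sites — 7:U/G; 20:A/G; 21:A/C; 23:C/A; 27:G/A.
p = 5/33 = 0.151515.
d = −0.75 · ln(1 − (4/3)·0.151515) = −0.75 · ln(0.797980) = −0.75 · (-0.225672) = 0.1693.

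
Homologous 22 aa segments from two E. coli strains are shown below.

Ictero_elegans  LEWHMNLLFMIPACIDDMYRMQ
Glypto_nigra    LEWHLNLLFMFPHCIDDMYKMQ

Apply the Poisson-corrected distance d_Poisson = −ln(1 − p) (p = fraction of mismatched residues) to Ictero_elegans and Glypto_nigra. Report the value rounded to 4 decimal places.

0.2007

Differing sites — 5:M/L; 11:I/F; 13:A/H; 20:R/K.
p = 4/22 = 0.181818.
d = −ln(1 − 0.181818) = −ln(0.818182) = 0.2007.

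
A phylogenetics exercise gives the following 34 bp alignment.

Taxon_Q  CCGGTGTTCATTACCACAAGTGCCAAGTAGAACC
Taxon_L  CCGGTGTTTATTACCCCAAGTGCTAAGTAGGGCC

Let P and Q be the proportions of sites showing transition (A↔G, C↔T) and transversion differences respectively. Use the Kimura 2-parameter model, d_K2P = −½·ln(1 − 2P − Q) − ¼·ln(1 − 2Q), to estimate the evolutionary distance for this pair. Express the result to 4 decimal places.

0.1689

Differing sites — 9:C/T (Ti); 16:A/C (Tv); 24:C/T (Ti); 31:A/G (Ti); 32:A/G (Ti).
Of the 5 differences, 4 transitions and 1 transversion over 34 sites: P = 4/34 = 0.117647, Q = 1/34 = 0.029412.
d = −0.5·ln(0.735294) − 0.25·ln(0.941176) = −0.5·(-0.307485) − 0.25·(-0.060625) = 0.1689.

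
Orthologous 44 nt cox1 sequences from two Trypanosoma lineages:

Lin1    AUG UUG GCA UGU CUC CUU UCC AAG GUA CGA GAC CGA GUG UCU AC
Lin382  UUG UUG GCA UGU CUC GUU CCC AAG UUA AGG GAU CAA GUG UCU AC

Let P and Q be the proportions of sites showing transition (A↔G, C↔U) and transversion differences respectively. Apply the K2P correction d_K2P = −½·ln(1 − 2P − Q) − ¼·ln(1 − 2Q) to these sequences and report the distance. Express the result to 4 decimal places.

Differing sites — 1:A/U (Tv); 16:C/G (Tv); 19:U/C (Ti); 25:G/U (Tv); 28:C/A (Tv); 30:A/G (Ti); 33:C/U (Ti); 35:G/A (Ti).
Of the 8 differences, 4 transitions and 4 transversions over 44 sites: P = 4/44 = 0.090909, Q = 4/44 = 0.090909.
d = −0.5·ln(0.727273) − 0.25·ln(0.818182) = −0.5·(-0.318453) − 0.25·(-0.200670) = 0.2094.

0.2094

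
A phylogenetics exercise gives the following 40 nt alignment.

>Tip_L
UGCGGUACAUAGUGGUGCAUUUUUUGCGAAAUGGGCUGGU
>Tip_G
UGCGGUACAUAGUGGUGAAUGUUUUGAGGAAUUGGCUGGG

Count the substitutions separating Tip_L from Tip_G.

Differing sites — 18:C/A; 21:U/G; 27:C/A; 29:A/G; 33:G/U; 40:U/G.
That gives 6 mismatches out of 40 aligned sites, so the Hamming distance is 6.

6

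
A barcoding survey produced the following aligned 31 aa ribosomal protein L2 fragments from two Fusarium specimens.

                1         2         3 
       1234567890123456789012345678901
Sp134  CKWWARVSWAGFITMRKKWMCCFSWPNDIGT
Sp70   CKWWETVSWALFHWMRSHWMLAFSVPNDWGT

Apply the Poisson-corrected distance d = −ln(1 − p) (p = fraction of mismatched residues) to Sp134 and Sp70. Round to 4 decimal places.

Mismatches occur at site 5 (A→E), site 6 (R→T), site 11 (G→L), site 13 (I→H), site 14 (T→W), site 17 (K→S), site 18 (K→H), site 21 (C→L), site 22 (C→A), site 25 (W→V), site 29 (I→W).
p = 11/31 = 0.354839.
d = −ln(1 − 0.354839) = −ln(0.645161) = 0.4383.

0.4383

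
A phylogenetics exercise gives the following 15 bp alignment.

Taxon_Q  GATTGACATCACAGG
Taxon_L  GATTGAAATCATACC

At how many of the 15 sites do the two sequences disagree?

4

Differing sites — 7:C/A; 12:C/T; 14:G/C; 15:G/C.
That gives 4 mismatches out of 15 aligned sites, so the Hamming distance is 4.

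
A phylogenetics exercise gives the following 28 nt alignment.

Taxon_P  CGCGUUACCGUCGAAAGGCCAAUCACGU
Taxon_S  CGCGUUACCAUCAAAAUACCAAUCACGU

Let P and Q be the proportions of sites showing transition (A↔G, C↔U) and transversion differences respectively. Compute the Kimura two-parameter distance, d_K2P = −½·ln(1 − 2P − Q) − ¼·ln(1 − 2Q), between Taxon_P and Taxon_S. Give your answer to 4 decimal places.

0.1624

The sequences differ at positions 10 (G/A, transition), 13 (G/A, transition), 17 (G/U, transversion), 18 (G/A, transition).
Of the 4 differences, 3 transitions and 1 transversion over 28 sites: P = 3/28 = 0.107143, Q = 1/28 = 0.035714.
d = −0.5·ln(0.750000) − 0.25·ln(0.928572) = −0.5·(-0.287682) − 0.25·(-0.074107) = 0.1624.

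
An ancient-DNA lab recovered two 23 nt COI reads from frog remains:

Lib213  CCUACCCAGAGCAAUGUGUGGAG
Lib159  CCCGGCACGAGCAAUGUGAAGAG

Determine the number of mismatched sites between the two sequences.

The sequences differ at positions 3 (U/C), 4 (A/G), 5 (C/G), 7 (C/A), 8 (A/C), 19 (U/A), 20 (G/A).
That gives 7 mismatches out of 23 aligned sites, so the Hamming distance is 7.

7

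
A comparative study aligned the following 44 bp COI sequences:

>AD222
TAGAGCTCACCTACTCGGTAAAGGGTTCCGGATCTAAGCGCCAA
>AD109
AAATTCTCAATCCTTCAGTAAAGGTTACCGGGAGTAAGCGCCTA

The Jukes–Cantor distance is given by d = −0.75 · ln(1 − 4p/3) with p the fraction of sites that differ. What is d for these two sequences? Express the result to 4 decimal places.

Differing sites — 1:T/A; 3:G/A; 4:A/T; 5:G/T; 10:C/A; 11:C/T; 12:T/C; 13:A/C; 14:C/T; 17:G/A; 25:G/T; 27:T/A; 32:A/G; 33:T/A; 34:C/G; 43:A/T.
p = 16/44 = 0.363636.
d = −0.75 · ln(1 − (4/3)·0.363636) = −0.75 · ln(0.515152) = −0.75 · (-0.663293) = 0.4975.

0.4975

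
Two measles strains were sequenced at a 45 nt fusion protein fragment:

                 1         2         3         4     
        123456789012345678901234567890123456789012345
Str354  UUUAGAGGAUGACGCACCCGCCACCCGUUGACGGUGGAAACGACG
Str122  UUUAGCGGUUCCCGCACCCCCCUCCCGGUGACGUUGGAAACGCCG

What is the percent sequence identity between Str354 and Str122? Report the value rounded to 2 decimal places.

The sequences differ at positions 6 (A/C), 9 (A/U), 11 (G/C), 12 (A/C), 20 (G/C), 23 (A/U), 28 (U/G), 34 (G/U), 43 (A/C).
36 of the 45 sites match, so the percent identity is 36/45 × 100 = 80.00%.

80.00%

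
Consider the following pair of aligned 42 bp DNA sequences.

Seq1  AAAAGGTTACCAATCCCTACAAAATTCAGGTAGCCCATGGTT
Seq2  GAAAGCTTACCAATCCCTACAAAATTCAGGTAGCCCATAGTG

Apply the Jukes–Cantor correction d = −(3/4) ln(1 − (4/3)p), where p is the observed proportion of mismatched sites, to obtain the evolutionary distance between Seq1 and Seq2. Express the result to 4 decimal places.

Mismatches occur at site 1 (A↔G), site 6 (G↔C), site 39 (G↔A), site 42 (T↔G).
p = 4/42 = 0.095238.
d = −0.75 · ln(1 − (4/3)·0.095238) = −0.75 · ln(0.873016) = −0.75 · (-0.135801) = 0.1019.

0.1019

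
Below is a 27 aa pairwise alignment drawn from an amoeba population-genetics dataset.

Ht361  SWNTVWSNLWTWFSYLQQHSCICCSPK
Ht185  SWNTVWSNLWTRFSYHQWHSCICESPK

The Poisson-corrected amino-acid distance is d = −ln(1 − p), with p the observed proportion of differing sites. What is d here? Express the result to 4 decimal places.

Differing sites — 12:W/R; 16:L/H; 18:Q/W; 24:C/E.
p = 4/27 = 0.148148.
d = −ln(1 − 0.148148) = −ln(0.851852) = 0.1603.

0.1603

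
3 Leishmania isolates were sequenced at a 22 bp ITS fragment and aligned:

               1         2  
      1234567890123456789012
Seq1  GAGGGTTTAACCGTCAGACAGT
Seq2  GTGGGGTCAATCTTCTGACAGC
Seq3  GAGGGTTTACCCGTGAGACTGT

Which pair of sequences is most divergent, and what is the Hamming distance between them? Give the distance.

Pairwise Hamming distances:
  Seq1 vs Seq2: 7
  Seq1 vs Seq3: 3
  Seq2 vs Seq3: 10
The largest is 10, between Seq2 and Seq3.

10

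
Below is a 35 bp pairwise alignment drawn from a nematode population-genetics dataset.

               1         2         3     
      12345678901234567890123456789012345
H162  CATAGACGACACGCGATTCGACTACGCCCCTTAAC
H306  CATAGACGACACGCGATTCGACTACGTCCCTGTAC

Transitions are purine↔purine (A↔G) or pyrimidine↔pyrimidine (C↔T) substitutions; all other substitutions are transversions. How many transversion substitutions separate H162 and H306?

Mismatches occur at site 27 (C→T, transition), site 32 (T→G, transversion), site 33 (A→T, transversion).
Of the 3 differences, 1 transition and 2 transversions, so the answer is 2.

2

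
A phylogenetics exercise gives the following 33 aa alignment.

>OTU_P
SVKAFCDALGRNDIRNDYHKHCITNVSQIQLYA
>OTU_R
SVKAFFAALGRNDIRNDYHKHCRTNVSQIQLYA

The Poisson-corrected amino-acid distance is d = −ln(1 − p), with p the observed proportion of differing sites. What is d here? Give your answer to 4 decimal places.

0.0953

The sequences differ at positions 6 (C/F), 7 (D/A), 23 (I/R).
p = 3/33 = 0.090909.
d = −ln(1 − 0.090909) = −ln(0.909091) = 0.0953.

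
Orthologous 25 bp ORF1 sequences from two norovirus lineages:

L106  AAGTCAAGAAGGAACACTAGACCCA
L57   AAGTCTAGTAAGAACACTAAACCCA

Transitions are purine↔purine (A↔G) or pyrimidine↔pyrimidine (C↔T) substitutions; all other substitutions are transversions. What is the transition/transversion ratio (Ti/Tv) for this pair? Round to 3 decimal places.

Mismatches occur at site 6 (A→T, transversion), site 9 (A→T, transversion), site 11 (G→A, transition), site 20 (G→A, transition).
Of the 4 differences, 2 transitions and 2 transversions, so Ti/Tv = 2/2 = 1.000.

1.000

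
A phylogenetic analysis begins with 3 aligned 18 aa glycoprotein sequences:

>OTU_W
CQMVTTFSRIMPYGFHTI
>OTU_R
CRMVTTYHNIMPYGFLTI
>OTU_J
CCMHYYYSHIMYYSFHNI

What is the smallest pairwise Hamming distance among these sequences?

5

Pairwise Hamming distances:
  OTU_W vs OTU_R: 5
  OTU_W vs OTU_J: 9
  OTU_R vs OTU_J: 10
The smallest is 5, between OTU_W and OTU_R.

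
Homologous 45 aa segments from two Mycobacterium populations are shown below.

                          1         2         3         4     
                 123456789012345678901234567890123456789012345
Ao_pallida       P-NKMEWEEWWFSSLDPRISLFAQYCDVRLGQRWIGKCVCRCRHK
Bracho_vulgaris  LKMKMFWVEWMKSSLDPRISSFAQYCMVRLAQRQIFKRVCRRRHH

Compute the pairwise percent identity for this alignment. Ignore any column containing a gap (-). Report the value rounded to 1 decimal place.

Excluding the 1 gap column leaves 44 comparable sites.
Differing sites — 1:P/L; 3:N/M; 6:E/F; 8:E/V; 11:W/M; 12:F/K; 21:L/S; 27:D/M; 31:G/A; 34:W/Q; 36:G/F; 38:C/R; 42:C/R; 45:K/H.
30 of the 44 comparable sites match, so the percent identity is 30/44 × 100 = 68.2%.

68.2%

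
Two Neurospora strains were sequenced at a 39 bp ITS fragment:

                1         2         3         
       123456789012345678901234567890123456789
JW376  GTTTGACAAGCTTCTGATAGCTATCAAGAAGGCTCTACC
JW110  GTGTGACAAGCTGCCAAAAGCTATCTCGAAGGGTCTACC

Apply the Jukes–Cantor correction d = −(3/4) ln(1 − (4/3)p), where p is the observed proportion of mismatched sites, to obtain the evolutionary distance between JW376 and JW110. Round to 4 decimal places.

The sequences differ at positions 3 (T/G), 13 (T/G), 15 (T/C), 16 (G/A), 18 (T/A), 26 (A/T), 27 (A/C), 33 (C/G).
p = 8/39 = 0.205128.
d = −0.75 · ln(1 − (4/3)·0.205128) = −0.75 · ln(0.726496) = −0.75 · (-0.319522) = 0.2396.

0.2396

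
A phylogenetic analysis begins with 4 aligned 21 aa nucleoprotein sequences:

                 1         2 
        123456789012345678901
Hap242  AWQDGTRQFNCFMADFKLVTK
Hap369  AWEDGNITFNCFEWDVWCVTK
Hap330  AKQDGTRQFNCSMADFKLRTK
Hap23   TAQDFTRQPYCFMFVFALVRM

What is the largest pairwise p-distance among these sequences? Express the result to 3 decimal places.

0.810

Pairwise Hamming distances:
  Hap242 vs Hap369: 9
  Hap242 vs Hap330: 3
  Hap242 vs Hap23: 10
  Hap369 vs Hap330: 12
  Hap369 vs Hap23: 17
  Hap330 vs Hap23: 12
The largest is 17 mismatches, between Hap369 and Hap23; p = 17/21 = 0.810.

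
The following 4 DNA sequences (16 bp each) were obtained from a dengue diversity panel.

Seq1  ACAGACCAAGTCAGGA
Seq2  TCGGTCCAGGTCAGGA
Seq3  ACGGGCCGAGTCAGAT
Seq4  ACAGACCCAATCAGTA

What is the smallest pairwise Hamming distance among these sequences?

3

Pairwise Hamming distances:
  Seq1 vs Seq2: 4
  Seq1 vs Seq3: 5
  Seq1 vs Seq4: 3
  Seq2 vs Seq3: 6
  Seq2 vs Seq4: 7
  Seq3 vs Seq4: 6
The smallest is 3, between Seq1 and Seq4.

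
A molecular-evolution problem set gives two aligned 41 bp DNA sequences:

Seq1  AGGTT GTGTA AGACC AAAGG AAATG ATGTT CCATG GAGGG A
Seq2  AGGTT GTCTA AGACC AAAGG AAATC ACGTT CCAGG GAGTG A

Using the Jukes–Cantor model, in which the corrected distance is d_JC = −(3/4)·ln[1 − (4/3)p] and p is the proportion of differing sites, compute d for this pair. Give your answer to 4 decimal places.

0.1331

Mismatches occur at site 8 (G→C), site 25 (G→C), site 27 (T→C), site 34 (T→G), site 39 (G→T).
p = 5/41 = 0.121951.
d = −0.75 · ln(1 − (4/3)·0.121951) = −0.75 · ln(0.837399) = −0.75 · (-0.177455) = 0.1331.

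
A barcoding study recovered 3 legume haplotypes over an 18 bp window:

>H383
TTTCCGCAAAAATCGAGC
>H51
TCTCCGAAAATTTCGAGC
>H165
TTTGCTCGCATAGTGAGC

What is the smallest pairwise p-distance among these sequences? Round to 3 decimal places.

0.222

Pairwise Hamming distances:
  H383 vs H51: 4
  H383 vs H165: 7
  H51 vs H165: 9
The smallest is 4 mismatches, between H383 and H51; p = 4/18 = 0.222.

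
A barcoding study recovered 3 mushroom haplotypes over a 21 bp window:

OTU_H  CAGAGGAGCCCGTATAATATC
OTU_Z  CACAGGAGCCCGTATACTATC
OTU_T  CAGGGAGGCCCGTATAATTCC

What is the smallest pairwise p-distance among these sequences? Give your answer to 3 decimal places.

Pairwise Hamming distances:
  OTU_H vs OTU_Z: 2
  OTU_H vs OTU_T: 5
  OTU_Z vs OTU_T: 7
The smallest is 2 mismatches, between OTU_H and OTU_Z; p = 2/21 = 0.095.

0.095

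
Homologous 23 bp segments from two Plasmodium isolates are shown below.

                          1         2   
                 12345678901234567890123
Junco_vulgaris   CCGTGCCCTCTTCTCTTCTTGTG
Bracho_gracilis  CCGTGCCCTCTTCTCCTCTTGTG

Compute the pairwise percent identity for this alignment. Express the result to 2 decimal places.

95.65%

A single mismatch occurs at site 16 (T→C).
22 of the 23 sites match, so the percent identity is 22/23 × 100 = 95.65%.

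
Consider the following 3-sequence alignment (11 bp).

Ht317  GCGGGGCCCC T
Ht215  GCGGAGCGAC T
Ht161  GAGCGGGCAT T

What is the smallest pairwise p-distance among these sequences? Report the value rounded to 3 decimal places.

Pairwise Hamming distances:
  Ht317 vs Ht215: 3
  Ht317 vs Ht161: 5
  Ht215 vs Ht161: 6
The smallest is 3 mismatches, between Ht317 and Ht215; p = 3/11 = 0.273.

0.273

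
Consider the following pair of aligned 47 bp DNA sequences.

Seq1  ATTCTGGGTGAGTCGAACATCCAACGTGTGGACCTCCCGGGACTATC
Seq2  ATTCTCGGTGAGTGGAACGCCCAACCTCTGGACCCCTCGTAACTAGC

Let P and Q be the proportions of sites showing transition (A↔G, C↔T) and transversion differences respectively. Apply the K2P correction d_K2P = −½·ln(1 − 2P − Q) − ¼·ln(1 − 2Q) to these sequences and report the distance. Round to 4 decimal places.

0.2818

The sequences differ at positions 6 (G/C, transversion), 14 (C/G, transversion), 19 (A/G, transition), 20 (T/C, transition), 26 (G/C, transversion), 28 (G/C, transversion), 35 (T/C, transition), 37 (C/T, transition), 40 (G/T, transversion), 41 (G/A, transition), 46 (T/G, transversion).
Of the 11 differences, 5 transitions and 6 transversions over 47 sites: P = 5/47 = 0.106383, Q = 6/47 = 0.127660.
d = −0.5·ln(0.659574) − 0.25·ln(0.744680) = −0.5·(-0.416161) − 0.25·(-0.294801) = 0.2818.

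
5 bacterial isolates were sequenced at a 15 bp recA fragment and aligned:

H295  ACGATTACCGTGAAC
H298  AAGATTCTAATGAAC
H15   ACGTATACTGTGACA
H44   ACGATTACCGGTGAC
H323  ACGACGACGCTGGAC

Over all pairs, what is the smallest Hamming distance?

3

Pairwise Hamming distances:
  H295 vs H298: 5
  H295 vs H15: 5
  H295 vs H44: 3
  H295 vs H323: 5
  H298 vs H15: 9
  H298 vs H44: 8
  H298 vs H323: 8
  H15 vs H44: 8
  H15 vs H323: 8
  H44 vs H323: 6
The smallest is 3, between H295 and H44.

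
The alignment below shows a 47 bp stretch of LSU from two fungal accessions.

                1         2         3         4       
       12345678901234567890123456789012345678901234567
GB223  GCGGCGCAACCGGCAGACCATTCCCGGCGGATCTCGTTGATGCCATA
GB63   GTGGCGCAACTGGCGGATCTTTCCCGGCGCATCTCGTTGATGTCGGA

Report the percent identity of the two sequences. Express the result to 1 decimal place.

80.9%

Mismatches occur at site 2 (C/T), site 11 (C/T), site 15 (A/G), site 18 (C/T), site 20 (A/T), site 30 (G/C), site 43 (C/T), site 45 (A/G), site 46 (T/G).
38 of the 47 sites match, so the percent identity is 38/47 × 100 = 80.9%.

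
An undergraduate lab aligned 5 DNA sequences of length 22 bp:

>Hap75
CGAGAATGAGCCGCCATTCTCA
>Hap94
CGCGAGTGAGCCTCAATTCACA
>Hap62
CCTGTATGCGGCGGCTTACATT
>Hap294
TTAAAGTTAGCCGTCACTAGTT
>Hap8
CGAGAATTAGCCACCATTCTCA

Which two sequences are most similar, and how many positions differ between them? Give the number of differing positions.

2

Pairwise Hamming distances:
  Hap75 vs Hap94: 5
  Hap75 vs Hap62: 11
  Hap75 vs Hap294: 11
  Hap75 vs Hap8: 2
  Hap94 vs Hap62: 13
  Hap94 vs Hap294: 13
  Hap94 vs Hap8: 6
  Hap62 vs Hap294: 15
  Hap62 vs Hap8: 13
  Hap294 vs Hap8: 11
The smallest is 2, between Hap75 and Hap8.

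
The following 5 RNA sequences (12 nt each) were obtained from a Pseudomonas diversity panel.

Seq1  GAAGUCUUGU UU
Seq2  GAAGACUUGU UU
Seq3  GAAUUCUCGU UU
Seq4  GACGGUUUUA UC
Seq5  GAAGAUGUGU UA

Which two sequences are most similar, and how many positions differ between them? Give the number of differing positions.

1

Pairwise Hamming distances:
  Seq1 vs Seq2: 1
  Seq1 vs Seq3: 2
  Seq1 vs Seq4: 6
  Seq1 vs Seq5: 4
  Seq2 vs Seq3: 3
  Seq2 vs Seq4: 6
  Seq2 vs Seq5: 3
  Seq3 vs Seq4: 8
  Seq3 vs Seq5: 6
  Seq4 vs Seq5: 6
The smallest is 1, between Seq1 and Seq2.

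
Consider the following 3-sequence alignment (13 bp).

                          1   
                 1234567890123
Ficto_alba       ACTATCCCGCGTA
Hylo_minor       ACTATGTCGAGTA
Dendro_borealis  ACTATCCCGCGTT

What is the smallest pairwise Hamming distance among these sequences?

Pairwise Hamming distances:
  Ficto_alba vs Hylo_minor: 3
  Ficto_alba vs Dendro_borealis: 1
  Hylo_minor vs Dendro_borealis: 4
The smallest is 1, between Ficto_alba and Dendro_borealis.

1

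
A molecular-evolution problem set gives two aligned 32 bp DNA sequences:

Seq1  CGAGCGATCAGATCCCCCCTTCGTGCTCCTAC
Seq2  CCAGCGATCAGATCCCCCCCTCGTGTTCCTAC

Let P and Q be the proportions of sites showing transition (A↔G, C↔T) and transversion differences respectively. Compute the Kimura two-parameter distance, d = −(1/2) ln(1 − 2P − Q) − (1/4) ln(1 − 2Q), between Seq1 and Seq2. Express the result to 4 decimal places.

Differing sites — 2:G/C (Tv); 20:T/C (Ti); 26:C/T (Ti).
Of the 3 differences, 2 transitions and 1 transversion over 32 sites: P = 2/32 = 0.062500, Q = 1/32 = 0.031250.
d = −0.5·ln(0.843750) − 0.25·ln(0.937500) = −0.5·(-0.169899) − 0.25·(-0.064539) = 0.1011.

0.1011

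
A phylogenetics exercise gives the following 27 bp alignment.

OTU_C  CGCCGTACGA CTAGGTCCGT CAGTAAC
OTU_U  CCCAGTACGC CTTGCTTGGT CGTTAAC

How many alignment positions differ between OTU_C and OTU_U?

9

The sequences differ at positions 2 (G/C), 4 (C/A), 10 (A/C), 13 (A/T), 15 (G/C), 17 (C/T), 18 (C/G), 22 (A/G), 23 (G/T).
That gives 9 mismatches out of 27 aligned sites, so the Hamming distance is 9.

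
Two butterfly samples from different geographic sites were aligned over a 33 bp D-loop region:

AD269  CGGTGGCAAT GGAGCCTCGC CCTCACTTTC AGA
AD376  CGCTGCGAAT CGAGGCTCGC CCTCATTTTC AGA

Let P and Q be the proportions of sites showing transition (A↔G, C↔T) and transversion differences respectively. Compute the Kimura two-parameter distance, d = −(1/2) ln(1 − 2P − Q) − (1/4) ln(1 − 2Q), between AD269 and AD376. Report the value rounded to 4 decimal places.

0.2095

Mismatches occur at site 3 (G↔C, transversion), site 6 (G↔C, transversion), site 7 (C↔G, transversion), site 11 (G↔C, transversion), site 15 (C↔G, transversion), site 26 (C↔T, transition).
Of the 6 differences, 1 transition and 5 transversions over 33 sites: P = 1/33 = 0.030303, Q = 5/33 = 0.151515.
d = −0.5·ln(0.787879) − 0.25·ln(0.696970) = −0.5·(-0.238411) − 0.25·(-0.361013) = 0.2095.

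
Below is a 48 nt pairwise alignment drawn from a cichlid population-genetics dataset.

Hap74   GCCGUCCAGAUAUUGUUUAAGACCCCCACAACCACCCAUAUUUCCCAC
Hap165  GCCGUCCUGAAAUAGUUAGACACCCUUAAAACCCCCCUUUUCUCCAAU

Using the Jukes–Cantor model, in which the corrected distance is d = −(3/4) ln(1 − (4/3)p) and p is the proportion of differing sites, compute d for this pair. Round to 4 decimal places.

0.4042

Mismatches occur at site 8 (A↔U), site 11 (U↔A), site 14 (U↔A), site 18 (U↔A), site 19 (A↔G), site 21 (G↔C), site 26 (C↔U), site 27 (C↔U), site 29 (C↔A), site 34 (A↔C), site 38 (A↔U), site 40 (A↔U), site 42 (U↔C), site 46 (C↔A), site 48 (C↔U).
p = 15/48 = 0.312500.
d = −0.75 · ln(1 − (4/3)·0.312500) = −0.75 · ln(0.583333) = −0.75 · (-0.538997) = 0.4042.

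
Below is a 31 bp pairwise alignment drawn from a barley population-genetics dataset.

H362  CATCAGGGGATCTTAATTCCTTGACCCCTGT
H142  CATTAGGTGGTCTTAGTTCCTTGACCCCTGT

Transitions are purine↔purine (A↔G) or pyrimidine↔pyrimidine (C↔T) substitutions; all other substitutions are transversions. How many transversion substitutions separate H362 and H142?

1

Differing sites — 4:C/T (Ti); 8:G/T (Tv); 10:A/G (Ti); 16:A/G (Ti).
Of the 4 differences, 3 transitions and 1 transversion, so the answer is 1.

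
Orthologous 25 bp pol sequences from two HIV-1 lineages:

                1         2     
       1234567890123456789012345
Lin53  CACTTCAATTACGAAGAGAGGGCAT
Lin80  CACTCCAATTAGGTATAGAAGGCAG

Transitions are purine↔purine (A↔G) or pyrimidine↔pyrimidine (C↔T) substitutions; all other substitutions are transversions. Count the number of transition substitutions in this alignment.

The sequences differ at positions 5 (T/C, transition), 12 (C/G, transversion), 14 (A/T, transversion), 16 (G/T, transversion), 20 (G/A, transition), 25 (T/G, transversion).
Of the 6 differences, 2 transitions and 4 transversions, so the answer is 2.

2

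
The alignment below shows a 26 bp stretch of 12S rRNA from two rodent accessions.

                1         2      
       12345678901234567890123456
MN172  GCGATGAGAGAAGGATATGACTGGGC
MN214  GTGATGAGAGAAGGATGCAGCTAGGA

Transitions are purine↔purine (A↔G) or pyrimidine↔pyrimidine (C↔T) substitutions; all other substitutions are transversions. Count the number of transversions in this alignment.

Differing sites — 2:C/T (Ti); 17:A/G (Ti); 18:T/C (Ti); 19:G/A (Ti); 20:A/G (Ti); 23:G/A (Ti); 26:C/A (Tv).
Of the 7 differences, 6 transitions and 1 transversion, so the answer is 1.

1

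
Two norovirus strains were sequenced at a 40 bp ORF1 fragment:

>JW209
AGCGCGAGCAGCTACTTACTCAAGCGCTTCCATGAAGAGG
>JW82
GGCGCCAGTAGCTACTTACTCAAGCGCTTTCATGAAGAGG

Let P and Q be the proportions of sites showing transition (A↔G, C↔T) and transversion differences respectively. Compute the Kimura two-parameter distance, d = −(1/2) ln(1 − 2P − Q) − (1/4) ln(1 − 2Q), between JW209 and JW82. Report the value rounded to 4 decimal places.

0.1090

The sequences differ at positions 1 (A/G, transition), 6 (G/C, transversion), 9 (C/T, transition), 30 (C/T, transition).
Of the 4 differences, 3 transitions and 1 transversion over 40 sites: P = 3/40 = 0.075000, Q = 1/40 = 0.025000.
d = −0.5·ln(0.825000) − 0.25·ln(0.950000) = −0.5·(-0.192372) − 0.25·(-0.051293) = 0.1090.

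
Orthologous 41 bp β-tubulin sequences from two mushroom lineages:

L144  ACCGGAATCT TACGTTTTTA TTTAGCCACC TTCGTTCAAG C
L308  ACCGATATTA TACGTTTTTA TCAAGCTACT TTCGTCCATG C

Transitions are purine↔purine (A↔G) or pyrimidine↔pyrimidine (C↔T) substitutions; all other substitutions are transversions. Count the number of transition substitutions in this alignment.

Differing sites — 5:G/A (Ti); 6:A/T (Tv); 9:C/T (Ti); 10:T/A (Tv); 22:T/C (Ti); 23:T/A (Tv); 27:C/T (Ti); 30:C/T (Ti); 36:T/C (Ti); 39:A/T (Tv).
Of the 10 differences, 6 transitions and 4 transversions, so the answer is 6.

6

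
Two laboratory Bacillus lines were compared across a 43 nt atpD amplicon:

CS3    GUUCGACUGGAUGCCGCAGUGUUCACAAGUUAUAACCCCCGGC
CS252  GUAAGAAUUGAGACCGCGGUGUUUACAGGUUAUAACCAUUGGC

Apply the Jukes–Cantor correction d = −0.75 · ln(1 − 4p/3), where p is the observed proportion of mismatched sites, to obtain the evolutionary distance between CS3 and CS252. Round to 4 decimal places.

0.3490

Differing sites — 3:U/A; 4:C/A; 7:C/A; 9:G/U; 12:U/G; 13:G/A; 18:A/G; 24:C/U; 28:A/G; 38:C/A; 39:C/U; 40:C/U.
p = 12/43 = 0.279070.
d = −0.75 · ln(1 − (4/3)·0.279070) = −0.75 · ln(0.627907) = −0.75 · (-0.465363) = 0.3490.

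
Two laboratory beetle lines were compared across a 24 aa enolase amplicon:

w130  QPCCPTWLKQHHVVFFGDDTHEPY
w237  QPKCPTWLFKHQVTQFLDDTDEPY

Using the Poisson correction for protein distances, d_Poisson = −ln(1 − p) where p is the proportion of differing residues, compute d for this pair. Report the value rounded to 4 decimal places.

Mismatches occur at site 3 (C/K), site 9 (K/F), site 10 (Q/K), site 12 (H/Q), site 14 (V/T), site 15 (F/Q), site 17 (G/L), site 21 (H/D).
p = 8/24 = 0.333333.
d = −ln(1 − 0.333333) = −ln(0.666667) = 0.4055.

0.4055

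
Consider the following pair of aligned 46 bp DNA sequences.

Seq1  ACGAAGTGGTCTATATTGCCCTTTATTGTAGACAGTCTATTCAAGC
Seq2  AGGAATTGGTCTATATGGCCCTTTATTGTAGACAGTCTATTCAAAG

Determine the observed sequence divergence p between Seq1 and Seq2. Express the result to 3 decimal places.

0.109

Differing sites — 2:C/G; 6:G/T; 17:T/G; 45:G/A; 46:C/G.
There are 5 differences over 46 sites, so p = 5/46 = 0.109.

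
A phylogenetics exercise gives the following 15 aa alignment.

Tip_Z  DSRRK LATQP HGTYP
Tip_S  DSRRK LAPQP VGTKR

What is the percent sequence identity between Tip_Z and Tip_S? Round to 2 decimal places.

Mismatches occur at site 8 (T→P), site 11 (H→V), site 14 (Y→K), site 15 (P→R).
11 of the 15 sites match, so the percent identity is 11/15 × 100 = 73.33%.

73.33%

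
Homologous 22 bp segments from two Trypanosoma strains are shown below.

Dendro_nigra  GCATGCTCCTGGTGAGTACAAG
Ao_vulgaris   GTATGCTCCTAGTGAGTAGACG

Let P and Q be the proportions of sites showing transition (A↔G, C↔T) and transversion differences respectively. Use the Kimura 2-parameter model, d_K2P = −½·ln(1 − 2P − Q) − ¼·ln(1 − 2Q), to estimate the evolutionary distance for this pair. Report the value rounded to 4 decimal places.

The sequences differ at positions 2 (C/T, transition), 11 (G/A, transition), 19 (C/G, transversion), 21 (A/C, transversion).
Of the 4 differences, 2 transitions and 2 transversions over 22 sites: P = 2/22 = 0.090909, Q = 2/22 = 0.090909.
d = −0.5·ln(0.727273) − 0.25·ln(0.818182) = −0.5·(-0.318453) − 0.25·(-0.200670) = 0.2094.

0.2094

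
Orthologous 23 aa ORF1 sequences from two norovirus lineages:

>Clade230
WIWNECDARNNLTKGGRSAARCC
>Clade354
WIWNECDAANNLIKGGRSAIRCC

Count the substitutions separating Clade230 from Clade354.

The sequences differ at positions 9 (R/A), 13 (T/I), 20 (A/I).
That gives 3 mismatches out of 23 aligned sites, so the Hamming distance is 3.

3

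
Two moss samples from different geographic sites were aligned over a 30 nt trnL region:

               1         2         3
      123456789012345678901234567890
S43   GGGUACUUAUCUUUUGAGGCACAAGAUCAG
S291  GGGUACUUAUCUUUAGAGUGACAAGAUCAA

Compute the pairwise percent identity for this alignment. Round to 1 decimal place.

Differing sites — 15:U/A; 19:G/U; 20:C/G; 30:G/A.
26 of the 30 sites match, so the percent identity is 26/30 × 100 = 86.7%.

86.7%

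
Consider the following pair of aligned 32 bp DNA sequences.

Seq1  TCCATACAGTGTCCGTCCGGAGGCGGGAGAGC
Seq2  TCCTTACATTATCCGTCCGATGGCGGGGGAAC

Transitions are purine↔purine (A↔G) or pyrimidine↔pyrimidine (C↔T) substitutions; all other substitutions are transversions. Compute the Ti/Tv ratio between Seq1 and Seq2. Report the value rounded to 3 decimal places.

1.333

Differing sites — 4:A/T (Tv); 9:G/T (Tv); 11:G/A (Ti); 20:G/A (Ti); 21:A/T (Tv); 28:A/G (Ti); 31:G/A (Ti).
Of the 7 differences, 4 transitions and 3 transversions, so Ti/Tv = 4/3 = 1.333.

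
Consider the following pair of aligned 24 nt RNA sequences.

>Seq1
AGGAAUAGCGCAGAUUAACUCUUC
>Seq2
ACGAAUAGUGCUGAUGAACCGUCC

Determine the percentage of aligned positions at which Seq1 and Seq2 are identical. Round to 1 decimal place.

Differing sites — 2:G/C; 9:C/U; 12:A/U; 16:U/G; 20:U/C; 21:C/G; 23:U/C.
17 of the 24 sites match, so the percent identity is 17/24 × 100 = 70.8%.

70.8%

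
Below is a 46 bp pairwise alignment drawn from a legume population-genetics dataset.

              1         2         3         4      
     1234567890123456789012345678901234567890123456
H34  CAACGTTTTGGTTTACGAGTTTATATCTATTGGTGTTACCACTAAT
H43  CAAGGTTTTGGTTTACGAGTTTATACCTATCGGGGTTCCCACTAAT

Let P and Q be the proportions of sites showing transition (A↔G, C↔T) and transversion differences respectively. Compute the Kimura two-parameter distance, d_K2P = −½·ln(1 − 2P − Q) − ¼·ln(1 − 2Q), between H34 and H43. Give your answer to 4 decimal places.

The sequences differ at positions 4 (C/G, transversion), 26 (T/C, transition), 31 (T/C, transition), 34 (T/G, transversion), 38 (A/C, transversion).
Of the 5 differences, 2 transitions and 3 transversions over 46 sites: P = 2/46 = 0.043478, Q = 3/46 = 0.065217.
d = −0.5·ln(0.847827) − 0.25·ln(0.869566) = −0.5·(-0.165079) − 0.25·(-0.139761) = 0.1175.

0.1175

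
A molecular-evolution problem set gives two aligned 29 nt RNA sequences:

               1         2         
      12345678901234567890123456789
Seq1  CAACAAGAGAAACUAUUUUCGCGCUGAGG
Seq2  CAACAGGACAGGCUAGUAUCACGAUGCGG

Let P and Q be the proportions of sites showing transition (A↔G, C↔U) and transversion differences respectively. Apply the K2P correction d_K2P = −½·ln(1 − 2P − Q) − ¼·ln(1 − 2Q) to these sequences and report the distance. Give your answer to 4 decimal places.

0.4031

The sequences differ at positions 6 (A/G, transition), 9 (G/C, transversion), 11 (A/G, transition), 12 (A/G, transition), 16 (U/G, transversion), 18 (U/A, transversion), 21 (G/A, transition), 24 (C/A, transversion), 27 (A/C, transversion).
Of the 9 differences, 4 transitions and 5 transversions over 29 sites: P = 4/29 = 0.137931, Q = 5/29 = 0.172414.
d = −0.5·ln(0.551724) − 0.25·ln(0.655172) = −0.5·(-0.594707) − 0.25·(-0.422857) = 0.4031.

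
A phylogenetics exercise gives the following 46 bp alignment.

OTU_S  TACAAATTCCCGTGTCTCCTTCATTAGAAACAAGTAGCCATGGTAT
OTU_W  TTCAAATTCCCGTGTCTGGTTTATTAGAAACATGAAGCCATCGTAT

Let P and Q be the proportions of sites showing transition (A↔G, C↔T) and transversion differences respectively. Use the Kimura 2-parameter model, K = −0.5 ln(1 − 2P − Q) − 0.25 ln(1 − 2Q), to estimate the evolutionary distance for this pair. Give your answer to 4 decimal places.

Differing sites — 2:A/T (Tv); 18:C/G (Tv); 19:C/G (Tv); 22:C/T (Ti); 33:A/T (Tv); 35:T/A (Tv); 42:G/C (Tv).
Of the 7 differences, 1 transition and 6 transversions over 46 sites: P = 1/46 = 0.021739, Q = 6/46 = 0.130435.
d = −0.5·ln(0.826087) − 0.25·ln(0.739130) = −0.5·(-0.191055) − 0.25·(-0.302281) = 0.1711.

0.1711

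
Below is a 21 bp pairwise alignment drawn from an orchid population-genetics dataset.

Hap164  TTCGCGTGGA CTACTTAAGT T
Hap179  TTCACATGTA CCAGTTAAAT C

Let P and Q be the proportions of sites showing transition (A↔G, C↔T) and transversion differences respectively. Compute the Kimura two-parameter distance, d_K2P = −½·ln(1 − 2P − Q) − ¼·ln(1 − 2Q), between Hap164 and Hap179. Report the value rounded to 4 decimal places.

Differing sites — 4:G/A (Ti); 6:G/A (Ti); 9:G/T (Tv); 12:T/C (Ti); 14:C/G (Tv); 19:G/A (Ti); 21:T/C (Ti).
Of the 7 differences, 5 transitions and 2 transversions over 21 sites: P = 5/21 = 0.238095, Q = 2/21 = 0.095238.
d = −0.5·ln(0.428572) − 0.25·ln(0.809524) = −0.5·(-0.847297) − 0.25·(-0.211309) = 0.4765.

0.4765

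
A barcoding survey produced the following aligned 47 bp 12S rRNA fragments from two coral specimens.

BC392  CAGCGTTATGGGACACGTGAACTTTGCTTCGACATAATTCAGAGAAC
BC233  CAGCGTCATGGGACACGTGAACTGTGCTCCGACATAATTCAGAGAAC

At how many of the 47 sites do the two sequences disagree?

3

Differing sites — 7:T/C; 24:T/G; 29:T/C.
That gives 3 mismatches out of 47 aligned sites, so the Hamming distance is 3.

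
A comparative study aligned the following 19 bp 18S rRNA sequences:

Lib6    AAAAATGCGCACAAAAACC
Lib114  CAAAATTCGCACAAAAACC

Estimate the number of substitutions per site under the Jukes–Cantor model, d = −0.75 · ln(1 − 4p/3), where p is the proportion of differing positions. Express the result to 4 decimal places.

0.1134

The sequences differ at positions 1 (A/C), 7 (G/T).
p = 2/19 = 0.105263.
d = −0.75 · ln(1 − (4/3)·0.105263) = −0.75 · ln(0.859649) = −0.75 · (-0.151231) = 0.1134.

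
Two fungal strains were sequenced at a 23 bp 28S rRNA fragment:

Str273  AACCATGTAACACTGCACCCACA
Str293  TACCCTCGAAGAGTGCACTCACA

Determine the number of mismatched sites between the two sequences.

The sequences differ at positions 1 (A/T), 5 (A/C), 7 (G/C), 8 (T/G), 11 (C/G), 13 (C/G), 19 (C/T).
That gives 7 mismatches out of 23 aligned sites, so the Hamming distance is 7.

7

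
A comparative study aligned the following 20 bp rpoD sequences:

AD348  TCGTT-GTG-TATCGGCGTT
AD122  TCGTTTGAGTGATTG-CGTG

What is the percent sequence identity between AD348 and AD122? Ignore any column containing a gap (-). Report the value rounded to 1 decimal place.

Excluding the 3 gap columns leaves 17 comparable sites.
Differing sites — 8:T/A; 11:T/G; 14:C/T; 20:T/G.
13 of the 17 comparable sites match, so the percent identity is 13/17 × 100 = 76.5%.

76.5%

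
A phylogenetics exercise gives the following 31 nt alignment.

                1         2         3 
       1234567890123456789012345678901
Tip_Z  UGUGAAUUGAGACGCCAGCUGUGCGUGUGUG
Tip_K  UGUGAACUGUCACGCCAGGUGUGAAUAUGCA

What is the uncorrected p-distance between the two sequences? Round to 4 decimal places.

0.2903

Differing sites — 7:U/C; 10:A/U; 11:G/C; 19:C/G; 24:C/A; 25:G/A; 27:G/A; 30:U/C; 31:G/A.
There are 9 differences over 31 sites, so p = 9/31 = 0.2903.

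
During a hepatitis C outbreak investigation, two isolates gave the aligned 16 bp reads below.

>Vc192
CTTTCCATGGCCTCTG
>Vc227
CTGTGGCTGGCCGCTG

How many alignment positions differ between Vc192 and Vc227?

The sequences differ at positions 3 (T/G), 5 (C/G), 6 (C/G), 7 (A/C), 13 (T/G).
That gives 5 mismatches out of 16 aligned sites, so the Hamming distance is 5.

5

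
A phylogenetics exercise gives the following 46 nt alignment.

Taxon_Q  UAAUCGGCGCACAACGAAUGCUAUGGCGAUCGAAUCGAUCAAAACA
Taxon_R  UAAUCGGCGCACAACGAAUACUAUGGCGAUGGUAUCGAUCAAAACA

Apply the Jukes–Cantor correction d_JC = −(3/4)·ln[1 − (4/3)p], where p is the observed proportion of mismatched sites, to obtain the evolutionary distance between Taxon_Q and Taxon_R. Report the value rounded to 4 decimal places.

The sequences differ at positions 20 (G/A), 31 (C/G), 33 (A/U).
p = 3/46 = 0.065217.
d = −0.75 · ln(1 − (4/3)·0.065217) = −0.75 · ln(0.913044) = −0.75 · (-0.090971) = 0.0682.

0.0682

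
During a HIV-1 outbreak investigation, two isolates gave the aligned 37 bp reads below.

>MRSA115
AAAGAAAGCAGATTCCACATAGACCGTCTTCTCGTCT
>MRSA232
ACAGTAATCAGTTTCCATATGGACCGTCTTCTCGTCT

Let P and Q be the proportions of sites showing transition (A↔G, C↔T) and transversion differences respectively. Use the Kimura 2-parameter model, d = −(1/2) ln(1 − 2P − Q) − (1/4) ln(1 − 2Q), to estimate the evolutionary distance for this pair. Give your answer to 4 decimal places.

0.1827

The sequences differ at positions 2 (A/C, transversion), 5 (A/T, transversion), 8 (G/T, transversion), 12 (A/T, transversion), 18 (C/T, transition), 21 (A/G, transition).
Of the 6 differences, 2 transitions and 4 transversions over 37 sites: P = 2/37 = 0.054054, Q = 4/37 = 0.108108.
d = −0.5·ln(0.783784) − 0.25·ln(0.783784) = −0.5·(-0.243622) − 0.25·(-0.243622) = 0.1827.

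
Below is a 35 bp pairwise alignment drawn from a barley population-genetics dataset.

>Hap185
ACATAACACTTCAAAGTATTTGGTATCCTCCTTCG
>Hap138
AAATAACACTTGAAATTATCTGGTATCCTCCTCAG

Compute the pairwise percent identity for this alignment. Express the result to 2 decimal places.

The sequences differ at positions 2 (C/A), 12 (C/G), 16 (G/T), 20 (T/C), 33 (T/C), 34 (C/A).
29 of the 35 sites match, so the percent identity is 29/35 × 100 = 82.86%.

82.86%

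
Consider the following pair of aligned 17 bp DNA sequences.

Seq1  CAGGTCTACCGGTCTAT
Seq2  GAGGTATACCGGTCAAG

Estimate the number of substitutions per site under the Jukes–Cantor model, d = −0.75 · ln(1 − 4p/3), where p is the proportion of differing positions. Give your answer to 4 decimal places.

Mismatches occur at site 1 (C↔G), site 6 (C↔A), site 15 (T↔A), site 17 (T↔G).
p = 4/17 = 0.235294.
d = −0.75 · ln(1 − (4/3)·0.235294) = −0.75 · ln(0.686275) = −0.75 · (-0.376477) = 0.2824.

0.2824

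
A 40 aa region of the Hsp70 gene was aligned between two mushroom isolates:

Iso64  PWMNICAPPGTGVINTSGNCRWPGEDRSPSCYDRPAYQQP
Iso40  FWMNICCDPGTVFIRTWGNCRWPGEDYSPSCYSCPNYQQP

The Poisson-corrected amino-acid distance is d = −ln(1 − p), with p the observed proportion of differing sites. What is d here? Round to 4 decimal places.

0.3216

The sequences differ at positions 1 (P/F), 7 (A/C), 8 (P/D), 12 (G/V), 13 (V/F), 15 (N/R), 17 (S/W), 27 (R/Y), 33 (D/S), 34 (R/C), 36 (A/N).
p = 11/40 = 0.275000.
d = −ln(1 − 0.275000) = −ln(0.725000) = 0.3216.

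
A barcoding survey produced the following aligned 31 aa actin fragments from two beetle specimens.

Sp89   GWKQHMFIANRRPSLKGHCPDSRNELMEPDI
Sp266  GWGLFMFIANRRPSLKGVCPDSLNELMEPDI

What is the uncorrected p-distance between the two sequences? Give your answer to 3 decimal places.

Differing sites — 3:K/G; 4:Q/L; 5:H/F; 18:H/V; 23:R/L.
There are 5 differences over 31 sites, so p = 5/31 = 0.161.

0.161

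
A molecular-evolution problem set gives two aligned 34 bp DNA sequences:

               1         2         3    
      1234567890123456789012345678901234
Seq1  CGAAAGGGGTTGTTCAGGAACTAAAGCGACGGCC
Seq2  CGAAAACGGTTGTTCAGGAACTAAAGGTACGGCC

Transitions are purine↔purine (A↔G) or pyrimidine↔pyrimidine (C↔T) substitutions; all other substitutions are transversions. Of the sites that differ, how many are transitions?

1

Differing sites — 6:G/A (Ti); 7:G/C (Tv); 27:C/G (Tv); 28:G/T (Tv).
Of the 4 differences, 1 transition and 3 transversions, so the answer is 1.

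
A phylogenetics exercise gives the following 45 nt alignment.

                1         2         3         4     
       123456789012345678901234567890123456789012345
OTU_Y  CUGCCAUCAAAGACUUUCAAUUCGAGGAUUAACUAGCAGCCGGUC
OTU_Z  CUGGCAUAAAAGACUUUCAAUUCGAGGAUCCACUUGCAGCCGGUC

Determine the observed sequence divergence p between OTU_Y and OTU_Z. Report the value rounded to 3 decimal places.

The sequences differ at positions 4 (C/G), 8 (C/A), 30 (U/C), 31 (A/C), 35 (A/U).
There are 5 differences over 45 sites, so p = 5/45 = 0.111.

0.111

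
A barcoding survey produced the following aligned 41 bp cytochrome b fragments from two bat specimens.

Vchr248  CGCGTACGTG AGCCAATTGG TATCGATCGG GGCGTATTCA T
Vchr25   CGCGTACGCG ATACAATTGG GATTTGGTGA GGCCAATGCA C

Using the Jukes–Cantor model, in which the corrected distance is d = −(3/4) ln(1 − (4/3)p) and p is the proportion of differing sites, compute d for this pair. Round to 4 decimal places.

0.4556

Differing sites — 9:T/C; 12:G/T; 13:C/A; 21:T/G; 24:C/T; 25:G/T; 26:A/G; 27:T/G; 28:C/T; 30:G/A; 34:G/C; 35:T/A; 38:T/G; 41:T/C.
p = 14/41 = 0.341463.
d = −0.75 · ln(1 − (4/3)·0.341463) = −0.75 · ln(0.544716) = −0.75 · (-0.607491) = 0.4556.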